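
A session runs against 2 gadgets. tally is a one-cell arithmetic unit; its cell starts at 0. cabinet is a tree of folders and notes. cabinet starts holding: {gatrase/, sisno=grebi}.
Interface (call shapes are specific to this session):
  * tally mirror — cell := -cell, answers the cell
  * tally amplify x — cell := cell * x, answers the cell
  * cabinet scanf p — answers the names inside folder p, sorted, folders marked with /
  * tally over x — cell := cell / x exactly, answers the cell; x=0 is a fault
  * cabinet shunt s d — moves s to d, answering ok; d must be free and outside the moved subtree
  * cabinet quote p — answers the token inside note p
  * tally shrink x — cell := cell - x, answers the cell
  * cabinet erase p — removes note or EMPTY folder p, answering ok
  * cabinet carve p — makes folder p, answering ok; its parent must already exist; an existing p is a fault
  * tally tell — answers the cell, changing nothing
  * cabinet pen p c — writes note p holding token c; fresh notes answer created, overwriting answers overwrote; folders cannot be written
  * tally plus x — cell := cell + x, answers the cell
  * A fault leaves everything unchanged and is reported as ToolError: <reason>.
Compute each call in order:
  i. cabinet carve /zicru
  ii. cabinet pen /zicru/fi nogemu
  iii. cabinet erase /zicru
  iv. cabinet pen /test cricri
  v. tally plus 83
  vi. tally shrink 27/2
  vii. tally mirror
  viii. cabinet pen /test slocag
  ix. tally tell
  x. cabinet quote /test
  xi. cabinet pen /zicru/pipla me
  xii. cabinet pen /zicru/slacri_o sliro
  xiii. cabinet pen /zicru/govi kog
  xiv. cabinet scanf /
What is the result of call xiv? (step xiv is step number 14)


% cabinet carve p='/zicru'
= ok
% cabinet pen p='/zicru/fi' c='nogemu'
= created
% cabinet erase p='/zicru'
= ToolError: not empty
% cabinet pen p='/test' c='cricri'
= created
% tally plus x='83'
= 83
% tally shrink x='27/2'
= 139/2
% tally mirror
= -139/2
% cabinet pen p='/test' c='slocag'
= overwrote
% tally tell
= -139/2
% cabinet quote p='/test'
= slocag
% cabinet pen p='/zicru/pipla' c='me'
= created
% cabinet pen p='/zicru/slacri_o' c='sliro'
= created
% cabinet pen p='/zicru/govi' c='kog'
= created
% cabinet scanf p='/'
= [gatrase/, sisno, test, zicru/]

Answer: [gatrase/, sisno, test, zicru/]


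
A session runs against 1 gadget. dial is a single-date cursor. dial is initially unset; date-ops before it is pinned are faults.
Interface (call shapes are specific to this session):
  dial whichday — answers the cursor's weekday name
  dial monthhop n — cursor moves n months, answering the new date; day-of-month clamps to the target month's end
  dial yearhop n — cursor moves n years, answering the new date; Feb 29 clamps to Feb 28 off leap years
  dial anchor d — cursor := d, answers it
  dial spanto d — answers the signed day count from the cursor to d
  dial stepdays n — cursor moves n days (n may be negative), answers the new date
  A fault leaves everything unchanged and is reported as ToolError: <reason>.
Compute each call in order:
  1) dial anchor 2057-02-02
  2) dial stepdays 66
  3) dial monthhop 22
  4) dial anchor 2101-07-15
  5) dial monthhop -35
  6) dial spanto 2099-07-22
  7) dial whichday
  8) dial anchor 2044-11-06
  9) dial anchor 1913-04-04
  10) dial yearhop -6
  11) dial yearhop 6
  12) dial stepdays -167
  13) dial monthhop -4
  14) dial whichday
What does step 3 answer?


Answer: 2059-02-09

Derivation:
I call dial anchor passing 2057-02-02, and observe 2057-02-02.
Next I call dial stepdays passing 66, and see 2057-04-09.
I try dial monthhop passing 22, and get 2059-02-09.
Now I run dial anchor passing 2101-07-15, and see 2101-07-15.
I run dial monthhop passing -35, giving 2098-08-15.
Calling dial spanto passing 2099-07-22, and see 341.
Calling dial whichday: Friday.
Next I call dial anchor passing 2044-11-06, → 2044-11-06.
Calling dial anchor passing 1913-04-04, and see 1913-04-04.
Then dial yearhop passing -6, giving 1907-04-04.
Invoking dial yearhop passing 6, yielding 1913-04-04.
I try dial stepdays passing -167, — result: 1912-10-19.
Now I run dial monthhop passing -4, and get 1912-06-19.
I run dial whichday, which returns Wednesday.


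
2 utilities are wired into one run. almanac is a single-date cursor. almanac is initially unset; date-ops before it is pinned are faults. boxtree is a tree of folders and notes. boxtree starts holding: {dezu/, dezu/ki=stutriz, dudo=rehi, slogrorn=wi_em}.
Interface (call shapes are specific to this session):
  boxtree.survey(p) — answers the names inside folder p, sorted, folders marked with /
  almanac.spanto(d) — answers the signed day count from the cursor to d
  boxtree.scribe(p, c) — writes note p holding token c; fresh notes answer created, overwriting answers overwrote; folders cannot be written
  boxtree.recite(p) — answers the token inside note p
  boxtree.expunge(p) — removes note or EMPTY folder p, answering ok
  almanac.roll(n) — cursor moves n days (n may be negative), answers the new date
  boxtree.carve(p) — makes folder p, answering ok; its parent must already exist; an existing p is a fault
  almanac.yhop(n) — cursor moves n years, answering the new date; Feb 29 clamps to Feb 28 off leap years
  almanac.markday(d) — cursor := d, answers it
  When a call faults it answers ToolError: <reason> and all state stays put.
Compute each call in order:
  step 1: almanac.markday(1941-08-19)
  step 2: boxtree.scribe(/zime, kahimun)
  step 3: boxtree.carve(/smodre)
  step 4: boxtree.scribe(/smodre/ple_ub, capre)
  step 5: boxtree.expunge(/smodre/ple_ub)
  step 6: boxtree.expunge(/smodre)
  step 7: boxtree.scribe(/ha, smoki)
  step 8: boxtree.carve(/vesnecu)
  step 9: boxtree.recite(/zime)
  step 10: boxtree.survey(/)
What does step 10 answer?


Answer: [dezu/, dudo, ha, slogrorn, vesnecu/, zime]

Derivation:
Then almanac.markday(d=1941-08-19), giving 1941-08-19.
I try boxtree.scribe(p=/zime, c=kahimun), which returns created.
I use boxtree.carve(p=/smodre), — result: ok.
I try boxtree.scribe(p=/smodre/ple_ub, c=capre), and observe created.
Calling boxtree.expunge(p=/smodre/ple_ub), giving ok.
I call boxtree.expunge(p=/smodre), giving ok.
I try boxtree.scribe(p=/ha, c=smoki), which returns created.
Next I call boxtree.carve(p=/vesnecu), → ok.
I use boxtree.recite(p=/zime), — result: kahimun.
I call boxtree.survey(p=/), and observe [dezu/, dudo, ha, slogrorn, vesnecu/, zime].


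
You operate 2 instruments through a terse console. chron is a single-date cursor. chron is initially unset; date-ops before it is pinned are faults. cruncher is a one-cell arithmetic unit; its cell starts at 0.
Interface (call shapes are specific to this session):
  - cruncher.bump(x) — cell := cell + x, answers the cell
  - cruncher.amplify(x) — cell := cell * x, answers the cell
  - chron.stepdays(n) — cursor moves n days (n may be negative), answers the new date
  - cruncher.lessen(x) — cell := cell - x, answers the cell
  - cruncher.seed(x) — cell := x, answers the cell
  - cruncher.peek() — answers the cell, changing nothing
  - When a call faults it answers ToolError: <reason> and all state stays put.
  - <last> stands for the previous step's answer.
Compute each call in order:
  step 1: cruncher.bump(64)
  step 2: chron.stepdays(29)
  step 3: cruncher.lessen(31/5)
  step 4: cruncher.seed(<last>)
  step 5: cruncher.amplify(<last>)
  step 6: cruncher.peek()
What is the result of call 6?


> bump x=64
:: 64
> stepdays n=29
:: ToolError: no date set
> lessen x=31/5
:: 289/5
> seed x=<last>
:: 289/5
> amplify x=<last>
:: 83521/25
> peek
:: 83521/25

Answer: 83521/25


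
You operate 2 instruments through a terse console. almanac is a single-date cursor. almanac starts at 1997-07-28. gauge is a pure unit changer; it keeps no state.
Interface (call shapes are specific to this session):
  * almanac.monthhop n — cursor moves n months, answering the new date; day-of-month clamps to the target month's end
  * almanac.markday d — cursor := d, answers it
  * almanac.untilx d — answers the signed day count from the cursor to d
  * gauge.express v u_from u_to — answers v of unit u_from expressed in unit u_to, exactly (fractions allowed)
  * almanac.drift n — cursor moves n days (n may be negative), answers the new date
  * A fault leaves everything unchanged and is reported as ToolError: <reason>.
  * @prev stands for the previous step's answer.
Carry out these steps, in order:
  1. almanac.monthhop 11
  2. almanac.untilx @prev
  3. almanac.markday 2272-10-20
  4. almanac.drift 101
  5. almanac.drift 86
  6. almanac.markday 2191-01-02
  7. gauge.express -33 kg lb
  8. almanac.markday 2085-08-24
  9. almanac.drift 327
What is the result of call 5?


% almanac.monthhop(n='11') ~> 1998-06-28
% almanac.untilx(d='@prev') ~> 0
% almanac.markday(d='2272-10-20') ~> 2272-10-20
% almanac.drift(n='101') ~> 2273-01-29
% almanac.drift(n='86') ~> 2273-04-25
% almanac.markday(d='2191-01-02') ~> 2191-01-02
% gauge.express(v='-33', u_from='kg', u_to='lb') ~> -300000000/4123567
% almanac.markday(d='2085-08-24') ~> 2085-08-24
% almanac.drift(n='327') ~> 2086-07-17

Answer: 2273-04-25


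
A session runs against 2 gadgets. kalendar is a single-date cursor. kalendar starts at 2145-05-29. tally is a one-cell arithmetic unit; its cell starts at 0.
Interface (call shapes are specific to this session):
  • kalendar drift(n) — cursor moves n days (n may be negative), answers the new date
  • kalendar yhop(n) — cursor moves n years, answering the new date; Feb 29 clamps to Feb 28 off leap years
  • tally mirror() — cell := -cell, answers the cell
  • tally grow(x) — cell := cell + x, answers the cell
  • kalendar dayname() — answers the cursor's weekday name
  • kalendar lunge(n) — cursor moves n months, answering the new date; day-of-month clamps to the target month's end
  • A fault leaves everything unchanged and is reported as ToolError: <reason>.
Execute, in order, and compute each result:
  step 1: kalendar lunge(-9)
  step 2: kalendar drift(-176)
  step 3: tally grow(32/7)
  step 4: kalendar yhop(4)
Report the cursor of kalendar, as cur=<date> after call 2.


→ kalendar lunge(n=-9)
← 2144-08-29
→ kalendar drift(n=-176)
← 2144-03-06
→ tally grow(x=32/7)
← 32/7
→ kalendar yhop(n=4)
← 2148-03-06

Answer: cur=2144-03-06


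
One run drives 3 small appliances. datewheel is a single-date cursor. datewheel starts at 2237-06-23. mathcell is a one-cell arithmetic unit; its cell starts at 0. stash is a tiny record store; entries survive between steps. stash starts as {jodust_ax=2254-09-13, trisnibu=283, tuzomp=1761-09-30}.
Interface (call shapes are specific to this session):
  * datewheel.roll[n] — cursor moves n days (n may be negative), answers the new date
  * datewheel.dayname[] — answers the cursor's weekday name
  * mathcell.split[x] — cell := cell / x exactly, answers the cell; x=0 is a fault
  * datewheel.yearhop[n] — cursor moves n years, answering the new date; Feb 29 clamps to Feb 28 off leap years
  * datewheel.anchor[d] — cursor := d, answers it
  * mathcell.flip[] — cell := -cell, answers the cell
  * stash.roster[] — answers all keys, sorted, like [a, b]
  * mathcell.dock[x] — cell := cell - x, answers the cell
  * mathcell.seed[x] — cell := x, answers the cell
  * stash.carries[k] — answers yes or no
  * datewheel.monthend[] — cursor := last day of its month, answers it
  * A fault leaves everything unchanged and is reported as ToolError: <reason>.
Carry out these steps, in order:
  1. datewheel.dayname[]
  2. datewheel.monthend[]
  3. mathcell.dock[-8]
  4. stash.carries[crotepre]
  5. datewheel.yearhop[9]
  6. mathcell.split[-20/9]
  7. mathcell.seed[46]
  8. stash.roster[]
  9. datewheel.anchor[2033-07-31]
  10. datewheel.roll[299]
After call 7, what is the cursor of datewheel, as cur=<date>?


Answer: cur=2246-06-30

Derivation:
-> datewheel.dayname()
<- Friday
-> datewheel.monthend()
<- 2237-06-30
-> mathcell.dock(-8)
<- 8
-> stash.carries(crotepre)
<- no
-> datewheel.yearhop(9)
<- 2246-06-30
-> mathcell.split(-20/9)
<- -18/5
-> mathcell.seed(46)
<- 46
-> stash.roster()
<- [jodust_ax, trisnibu, tuzomp]
-> datewheel.anchor(2033-07-31)
<- 2033-07-31
-> datewheel.roll(299)
<- 2034-05-26


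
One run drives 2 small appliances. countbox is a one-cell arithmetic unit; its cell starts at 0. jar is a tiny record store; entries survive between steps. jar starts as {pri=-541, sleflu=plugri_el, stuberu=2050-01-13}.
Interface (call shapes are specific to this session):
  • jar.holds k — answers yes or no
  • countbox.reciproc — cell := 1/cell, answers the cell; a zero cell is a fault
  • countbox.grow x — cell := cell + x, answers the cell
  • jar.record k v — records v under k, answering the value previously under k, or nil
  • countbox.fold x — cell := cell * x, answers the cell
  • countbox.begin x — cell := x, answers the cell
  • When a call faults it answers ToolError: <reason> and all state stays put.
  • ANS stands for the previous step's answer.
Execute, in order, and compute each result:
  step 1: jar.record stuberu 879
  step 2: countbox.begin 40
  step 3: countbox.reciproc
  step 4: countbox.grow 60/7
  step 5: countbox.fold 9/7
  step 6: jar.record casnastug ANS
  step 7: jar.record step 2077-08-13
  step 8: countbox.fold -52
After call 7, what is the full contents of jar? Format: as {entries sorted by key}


$ jar.record k: stuberu v: 879
  2050-01-13
$ countbox.begin x: 40
  40
$ countbox.reciproc
  1/40
$ countbox.grow x: 60/7
  2407/280
$ countbox.fold x: 9/7
  21663/1960
$ jar.record k: casnastug v: ANS
  nil
$ jar.record k: step v: 2077-08-13
  nil
$ countbox.fold x: -52
  -281619/490

Answer: {casnastug=21663/1960, pri=-541, sleflu=plugri_el, step=2077-08-13, stuberu=879}


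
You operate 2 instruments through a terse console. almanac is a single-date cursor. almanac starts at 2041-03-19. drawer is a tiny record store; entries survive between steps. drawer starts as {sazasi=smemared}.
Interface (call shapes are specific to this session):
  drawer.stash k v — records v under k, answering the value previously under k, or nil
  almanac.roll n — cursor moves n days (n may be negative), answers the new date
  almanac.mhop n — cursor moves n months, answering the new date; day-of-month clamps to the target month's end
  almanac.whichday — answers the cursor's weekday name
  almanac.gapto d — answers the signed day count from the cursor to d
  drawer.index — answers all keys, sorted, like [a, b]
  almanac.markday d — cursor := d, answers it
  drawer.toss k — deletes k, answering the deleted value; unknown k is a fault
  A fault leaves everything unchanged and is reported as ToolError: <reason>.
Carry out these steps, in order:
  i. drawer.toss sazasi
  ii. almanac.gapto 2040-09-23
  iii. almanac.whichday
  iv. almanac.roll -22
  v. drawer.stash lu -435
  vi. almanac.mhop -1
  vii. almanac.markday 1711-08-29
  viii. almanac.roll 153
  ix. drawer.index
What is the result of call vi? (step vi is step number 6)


Act: drawer.toss[k='sazasi']
Obs: smemared
Act: almanac.gapto[d='2040-09-23']
Obs: -177
Act: almanac.whichday[]
Obs: Tuesday
Act: almanac.roll[n='-22']
Obs: 2041-02-25
Act: drawer.stash[k='lu'; v='-435']
Obs: nil
Act: almanac.mhop[n='-1']
Obs: 2041-01-25
Act: almanac.markday[d='1711-08-29']
Obs: 1711-08-29
Act: almanac.roll[n='153']
Obs: 1712-01-29
Act: drawer.index[]
Obs: [lu]

Answer: 2041-01-25


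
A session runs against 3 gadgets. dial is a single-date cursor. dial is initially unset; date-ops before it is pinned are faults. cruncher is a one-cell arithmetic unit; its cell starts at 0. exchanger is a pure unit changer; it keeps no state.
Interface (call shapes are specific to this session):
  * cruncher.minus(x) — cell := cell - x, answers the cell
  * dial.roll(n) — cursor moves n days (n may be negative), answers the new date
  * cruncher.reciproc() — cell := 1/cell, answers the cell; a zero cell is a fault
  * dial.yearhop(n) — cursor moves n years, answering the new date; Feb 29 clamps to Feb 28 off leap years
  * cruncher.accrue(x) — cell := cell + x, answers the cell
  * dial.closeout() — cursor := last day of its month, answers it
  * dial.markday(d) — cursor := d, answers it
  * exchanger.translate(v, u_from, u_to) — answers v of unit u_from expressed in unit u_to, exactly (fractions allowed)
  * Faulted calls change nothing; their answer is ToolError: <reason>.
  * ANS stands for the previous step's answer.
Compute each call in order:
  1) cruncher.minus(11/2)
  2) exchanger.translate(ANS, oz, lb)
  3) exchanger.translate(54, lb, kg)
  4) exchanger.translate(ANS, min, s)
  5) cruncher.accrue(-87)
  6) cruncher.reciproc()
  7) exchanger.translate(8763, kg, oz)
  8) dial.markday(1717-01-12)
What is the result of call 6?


-> minus(11/2)
<- -11/2
-> translate(ANS, oz, lb)
<- -11/32
-> translate(54, lb, kg)
<- 1224699399/50000000
-> translate(ANS, min, s)
<- 3674098197/2500000
-> accrue(-87)
<- -185/2
-> reciproc()
<- -2/185
-> translate(8763, kg, oz)
<- 14020800000000/45359237
-> markday(1717-01-12)
<- 1717-01-12

Answer: -2/185


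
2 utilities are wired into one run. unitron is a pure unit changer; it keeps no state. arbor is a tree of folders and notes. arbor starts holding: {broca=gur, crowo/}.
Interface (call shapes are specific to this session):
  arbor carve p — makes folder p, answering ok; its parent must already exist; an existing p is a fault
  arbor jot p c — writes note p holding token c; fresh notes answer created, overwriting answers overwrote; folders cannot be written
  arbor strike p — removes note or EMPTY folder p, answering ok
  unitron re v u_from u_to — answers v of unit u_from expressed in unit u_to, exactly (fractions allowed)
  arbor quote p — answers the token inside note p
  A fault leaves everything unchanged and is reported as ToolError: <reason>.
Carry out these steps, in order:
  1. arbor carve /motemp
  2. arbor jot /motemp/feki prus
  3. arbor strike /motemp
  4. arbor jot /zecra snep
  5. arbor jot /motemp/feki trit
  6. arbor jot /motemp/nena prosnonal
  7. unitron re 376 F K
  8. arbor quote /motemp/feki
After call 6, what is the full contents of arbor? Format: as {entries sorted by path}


Answer: {broca=gur, crowo/, motemp/, motemp/feki=trit, motemp/nena=prosnonal, zecra=snep}

Derivation:
$ arbor carve p→/motemp
[out] ok
$ arbor jot p→/motemp/feki c→prus
[out] created
$ arbor strike p→/motemp
[out] ToolError: not empty
$ arbor jot p→/zecra c→snep
[out] created
$ arbor jot p→/motemp/feki c→trit
[out] overwrote
$ arbor jot p→/motemp/nena c→prosnonal
[out] created
$ unitron re v→376 u_from→F u_to→K
[out] 83567/180
$ arbor quote p→/motemp/feki
[out] trit


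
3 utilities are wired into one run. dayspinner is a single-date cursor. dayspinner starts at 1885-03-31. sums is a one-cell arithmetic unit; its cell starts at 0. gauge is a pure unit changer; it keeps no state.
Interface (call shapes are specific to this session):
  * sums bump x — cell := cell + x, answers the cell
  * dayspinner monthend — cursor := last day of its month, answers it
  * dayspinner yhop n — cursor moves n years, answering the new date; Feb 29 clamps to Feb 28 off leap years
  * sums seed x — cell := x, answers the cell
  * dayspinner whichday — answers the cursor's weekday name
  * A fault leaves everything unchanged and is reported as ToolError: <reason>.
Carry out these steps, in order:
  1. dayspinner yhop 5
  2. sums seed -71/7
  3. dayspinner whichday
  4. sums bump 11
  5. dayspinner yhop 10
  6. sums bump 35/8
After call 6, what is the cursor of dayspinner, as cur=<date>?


·→ dayspinner yhop(n=5)
·← 1890-03-31
·→ sums seed(x=-71/7)
·← -71/7
·→ dayspinner whichday()
·← Monday
·→ sums bump(x=11)
·← 6/7
·→ dayspinner yhop(n=10)
·← 1900-03-31
·→ sums bump(x=35/8)
·← 293/56

Answer: cur=1900-03-31


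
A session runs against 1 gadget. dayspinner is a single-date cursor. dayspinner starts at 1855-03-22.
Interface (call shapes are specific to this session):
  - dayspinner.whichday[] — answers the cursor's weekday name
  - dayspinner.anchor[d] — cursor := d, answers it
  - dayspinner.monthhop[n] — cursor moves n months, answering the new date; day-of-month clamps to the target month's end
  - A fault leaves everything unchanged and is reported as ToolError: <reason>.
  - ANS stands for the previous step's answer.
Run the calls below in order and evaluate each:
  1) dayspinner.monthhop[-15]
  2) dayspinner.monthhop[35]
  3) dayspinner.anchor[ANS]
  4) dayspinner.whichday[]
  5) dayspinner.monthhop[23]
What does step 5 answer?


Answer: 1858-10-22

Derivation:
# 1. dayspinner.monthhop(n=-15) -> 1853-12-22
# 2. dayspinner.monthhop(n=35) -> 1856-11-22
# 3. dayspinner.anchor(d=ANS) -> 1856-11-22
# 4. dayspinner.whichday() -> Saturday
# 5. dayspinner.monthhop(n=23) -> 1858-10-22


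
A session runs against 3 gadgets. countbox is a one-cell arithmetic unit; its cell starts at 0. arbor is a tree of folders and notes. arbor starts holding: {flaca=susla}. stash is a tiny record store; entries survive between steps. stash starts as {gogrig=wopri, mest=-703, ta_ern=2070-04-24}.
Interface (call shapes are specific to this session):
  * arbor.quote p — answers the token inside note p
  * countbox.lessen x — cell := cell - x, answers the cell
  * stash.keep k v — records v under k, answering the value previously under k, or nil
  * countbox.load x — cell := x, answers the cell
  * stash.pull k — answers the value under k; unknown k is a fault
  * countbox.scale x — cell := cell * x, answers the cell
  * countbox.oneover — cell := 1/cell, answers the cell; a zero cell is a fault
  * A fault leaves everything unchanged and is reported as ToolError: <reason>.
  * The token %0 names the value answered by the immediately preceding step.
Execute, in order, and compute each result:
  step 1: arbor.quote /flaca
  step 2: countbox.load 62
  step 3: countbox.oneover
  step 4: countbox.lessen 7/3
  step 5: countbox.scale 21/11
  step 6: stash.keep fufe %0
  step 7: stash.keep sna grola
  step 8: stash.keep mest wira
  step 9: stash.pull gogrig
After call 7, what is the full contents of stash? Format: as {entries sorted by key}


>>> arbor.quote p→/flaca
:: susla
>>> countbox.load x→62
:: 62
>>> countbox.oneover
:: 1/62
>>> countbox.lessen x→7/3
:: -431/186
>>> countbox.scale x→21/11
:: -3017/682
>>> stash.keep k→fufe v→%0
:: nil
>>> stash.keep k→sna v→grola
:: nil
>>> stash.keep k→mest v→wira
:: -703
>>> stash.pull k→gogrig
:: wopri

Answer: {fufe=-3017/682, gogrig=wopri, mest=-703, sna=grola, ta_ern=2070-04-24}


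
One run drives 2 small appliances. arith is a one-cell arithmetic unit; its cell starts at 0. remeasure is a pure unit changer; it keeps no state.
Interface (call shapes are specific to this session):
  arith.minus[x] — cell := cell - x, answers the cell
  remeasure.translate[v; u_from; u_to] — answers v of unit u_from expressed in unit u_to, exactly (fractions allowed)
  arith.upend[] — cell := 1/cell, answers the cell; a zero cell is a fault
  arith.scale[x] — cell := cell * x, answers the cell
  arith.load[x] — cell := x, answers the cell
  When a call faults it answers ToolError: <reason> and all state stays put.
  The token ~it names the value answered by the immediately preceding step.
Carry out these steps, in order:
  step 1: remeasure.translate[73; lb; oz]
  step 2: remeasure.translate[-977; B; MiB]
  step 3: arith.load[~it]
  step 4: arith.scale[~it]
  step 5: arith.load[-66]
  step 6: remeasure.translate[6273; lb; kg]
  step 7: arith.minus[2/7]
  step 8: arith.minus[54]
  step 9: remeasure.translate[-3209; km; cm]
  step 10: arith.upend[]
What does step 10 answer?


I use translate on v: 73, u_from: lb, u_to: oz, and see 1168.
I run translate on v: -977, u_from: B, u_to: MiB, and observe -977/1048576.
I call load on x: ~it, and see -977/1048576.
I run scale on x: ~it, yielding 954529/1099511627776.
I call load on x: -66, → -66.
Next I call translate on v: 6273, u_from: lb, u_to: kg, and get 284538493701/100000000.
Using minus on x: 2/7, and get -464/7.
Now I run minus on x: 54, giving -842/7.
Then translate on v: -3209, u_from: km, u_to: cm, and get -320900000.
I use upend(), — result: -7/842.

Answer: -7/842


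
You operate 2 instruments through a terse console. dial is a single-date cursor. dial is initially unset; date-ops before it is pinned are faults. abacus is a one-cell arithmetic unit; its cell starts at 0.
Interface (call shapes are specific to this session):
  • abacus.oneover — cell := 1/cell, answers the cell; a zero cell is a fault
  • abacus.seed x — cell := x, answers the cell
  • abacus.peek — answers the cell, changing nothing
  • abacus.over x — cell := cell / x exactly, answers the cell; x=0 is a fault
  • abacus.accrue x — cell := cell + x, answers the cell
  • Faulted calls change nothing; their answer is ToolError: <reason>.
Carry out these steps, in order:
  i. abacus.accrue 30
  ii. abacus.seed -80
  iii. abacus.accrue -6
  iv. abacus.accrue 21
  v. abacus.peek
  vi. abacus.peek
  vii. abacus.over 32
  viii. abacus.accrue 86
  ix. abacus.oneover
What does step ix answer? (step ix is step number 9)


Answer: 32/2687

Derivation:
-- 1. abacus.accrue(x: 30) == 30
-- 2. abacus.seed(x: -80) == -80
-- 3. abacus.accrue(x: -6) == -86
-- 4. abacus.accrue(x: 21) == -65
-- 5. abacus.peek() == -65
-- 6. abacus.peek() == -65
-- 7. abacus.over(x: 32) == -65/32
-- 8. abacus.accrue(x: 86) == 2687/32
-- 9. abacus.oneover() == 32/2687


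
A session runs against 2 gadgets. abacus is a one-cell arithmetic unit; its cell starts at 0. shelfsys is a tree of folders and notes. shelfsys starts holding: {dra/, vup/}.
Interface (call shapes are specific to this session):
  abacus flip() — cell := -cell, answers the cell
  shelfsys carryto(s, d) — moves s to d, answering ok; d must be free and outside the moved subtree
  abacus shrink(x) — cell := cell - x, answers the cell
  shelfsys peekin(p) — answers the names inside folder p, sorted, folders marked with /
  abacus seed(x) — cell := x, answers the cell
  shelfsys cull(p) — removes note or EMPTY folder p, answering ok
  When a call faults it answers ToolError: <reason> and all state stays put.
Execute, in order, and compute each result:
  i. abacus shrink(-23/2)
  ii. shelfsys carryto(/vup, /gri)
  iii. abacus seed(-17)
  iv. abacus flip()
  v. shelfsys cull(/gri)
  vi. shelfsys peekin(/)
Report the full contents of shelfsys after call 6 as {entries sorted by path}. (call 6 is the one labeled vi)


Answer: {dra/}

Derivation:
Do: abacus shrink[x=-23/2]
See: 23/2
Do: shelfsys carryto[s=/vup; d=/gri]
See: ok
Do: abacus seed[x=-17]
See: -17
Do: abacus flip[]
See: 17
Do: shelfsys cull[p=/gri]
See: ok
Do: shelfsys peekin[p=/]
See: [dra/]


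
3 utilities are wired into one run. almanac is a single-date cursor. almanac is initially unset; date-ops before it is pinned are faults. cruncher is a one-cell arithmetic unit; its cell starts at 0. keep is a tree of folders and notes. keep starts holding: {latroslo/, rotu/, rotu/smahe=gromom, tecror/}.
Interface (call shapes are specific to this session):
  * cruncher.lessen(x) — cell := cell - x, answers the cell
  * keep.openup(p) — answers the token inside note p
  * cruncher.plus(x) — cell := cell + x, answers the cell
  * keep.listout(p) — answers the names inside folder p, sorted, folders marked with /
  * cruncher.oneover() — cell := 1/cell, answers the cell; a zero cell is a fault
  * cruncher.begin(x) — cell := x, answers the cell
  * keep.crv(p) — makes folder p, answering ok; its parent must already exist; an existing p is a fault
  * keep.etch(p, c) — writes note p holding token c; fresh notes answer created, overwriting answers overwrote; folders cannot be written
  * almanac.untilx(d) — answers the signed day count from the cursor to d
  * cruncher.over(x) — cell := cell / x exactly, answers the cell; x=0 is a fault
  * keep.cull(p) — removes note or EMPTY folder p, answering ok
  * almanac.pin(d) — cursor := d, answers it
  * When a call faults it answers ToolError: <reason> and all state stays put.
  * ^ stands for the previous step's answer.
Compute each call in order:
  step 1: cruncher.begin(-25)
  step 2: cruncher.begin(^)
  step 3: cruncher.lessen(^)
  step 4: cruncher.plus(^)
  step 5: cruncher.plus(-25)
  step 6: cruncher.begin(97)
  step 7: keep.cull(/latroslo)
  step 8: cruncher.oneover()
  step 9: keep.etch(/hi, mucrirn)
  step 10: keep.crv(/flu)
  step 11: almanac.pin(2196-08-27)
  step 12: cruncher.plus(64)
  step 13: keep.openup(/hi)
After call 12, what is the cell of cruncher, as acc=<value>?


% 1. cruncher.begin(x→-25) => -25
% 2. cruncher.begin(x→^) => -25
% 3. cruncher.lessen(x→^) => 0
% 4. cruncher.plus(x→^) => 0
% 5. cruncher.plus(x→-25) => -25
% 6. cruncher.begin(x→97) => 97
% 7. keep.cull(p→/latroslo) => ok
% 8. cruncher.oneover() => 1/97
% 9. keep.etch(p→/hi, c→mucrirn) => created
% 10. keep.crv(p→/flu) => ok
% 11. almanac.pin(d→2196-08-27) => 2196-08-27
% 12. cruncher.plus(x→64) => 6209/97
% 13. keep.openup(p→/hi) => mucrirn

Answer: acc=6209/97


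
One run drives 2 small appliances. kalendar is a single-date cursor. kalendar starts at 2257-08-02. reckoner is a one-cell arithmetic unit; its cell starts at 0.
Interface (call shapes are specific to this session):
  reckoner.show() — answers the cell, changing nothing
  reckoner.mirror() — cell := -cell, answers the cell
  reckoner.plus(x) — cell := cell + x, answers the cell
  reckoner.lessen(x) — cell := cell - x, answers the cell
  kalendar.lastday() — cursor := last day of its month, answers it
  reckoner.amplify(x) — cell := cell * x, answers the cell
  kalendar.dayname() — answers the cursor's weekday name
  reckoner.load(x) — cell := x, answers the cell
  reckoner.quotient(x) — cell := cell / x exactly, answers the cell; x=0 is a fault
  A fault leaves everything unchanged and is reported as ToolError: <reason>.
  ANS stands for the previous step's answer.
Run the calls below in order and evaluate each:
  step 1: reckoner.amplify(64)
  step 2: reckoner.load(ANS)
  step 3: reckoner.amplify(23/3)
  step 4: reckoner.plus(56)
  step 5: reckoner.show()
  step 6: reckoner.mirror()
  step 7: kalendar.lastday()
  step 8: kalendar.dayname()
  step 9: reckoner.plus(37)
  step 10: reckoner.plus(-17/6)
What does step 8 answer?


Answer: Monday

Derivation:
-> amplify(x='64')
<- 0
-> load(x='ANS')
<- 0
-> amplify(x='23/3')
<- 0
-> plus(x='56')
<- 56
-> show()
<- 56
-> mirror()
<- -56
-> lastday()
<- 2257-08-31
-> dayname()
<- Monday
-> plus(x='37')
<- -19
-> plus(x='-17/6')
<- -131/6


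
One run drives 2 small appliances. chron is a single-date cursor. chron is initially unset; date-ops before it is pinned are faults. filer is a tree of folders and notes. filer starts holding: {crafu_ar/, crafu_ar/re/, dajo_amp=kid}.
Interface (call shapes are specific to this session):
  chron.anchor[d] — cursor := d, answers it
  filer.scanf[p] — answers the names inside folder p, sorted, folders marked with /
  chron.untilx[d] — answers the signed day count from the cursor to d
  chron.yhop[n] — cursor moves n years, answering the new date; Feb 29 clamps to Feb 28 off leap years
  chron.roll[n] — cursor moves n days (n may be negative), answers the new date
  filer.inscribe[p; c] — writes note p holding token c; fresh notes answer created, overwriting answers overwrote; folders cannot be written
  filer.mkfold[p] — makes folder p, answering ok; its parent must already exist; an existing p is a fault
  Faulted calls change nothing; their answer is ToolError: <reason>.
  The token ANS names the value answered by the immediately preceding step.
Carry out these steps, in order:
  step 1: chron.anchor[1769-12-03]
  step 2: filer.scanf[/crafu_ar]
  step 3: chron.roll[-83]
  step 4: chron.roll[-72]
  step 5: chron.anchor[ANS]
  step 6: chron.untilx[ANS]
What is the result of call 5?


Answer: 1769-07-01

Derivation:
==> chron.anchor(1769-12-03)
<== 1769-12-03
==> filer.scanf(/crafu_ar)
<== [re/]
==> chron.roll(-83)
<== 1769-09-11
==> chron.roll(-72)
<== 1769-07-01
==> chron.anchor(ANS)
<== 1769-07-01
==> chron.untilx(ANS)
<== 0


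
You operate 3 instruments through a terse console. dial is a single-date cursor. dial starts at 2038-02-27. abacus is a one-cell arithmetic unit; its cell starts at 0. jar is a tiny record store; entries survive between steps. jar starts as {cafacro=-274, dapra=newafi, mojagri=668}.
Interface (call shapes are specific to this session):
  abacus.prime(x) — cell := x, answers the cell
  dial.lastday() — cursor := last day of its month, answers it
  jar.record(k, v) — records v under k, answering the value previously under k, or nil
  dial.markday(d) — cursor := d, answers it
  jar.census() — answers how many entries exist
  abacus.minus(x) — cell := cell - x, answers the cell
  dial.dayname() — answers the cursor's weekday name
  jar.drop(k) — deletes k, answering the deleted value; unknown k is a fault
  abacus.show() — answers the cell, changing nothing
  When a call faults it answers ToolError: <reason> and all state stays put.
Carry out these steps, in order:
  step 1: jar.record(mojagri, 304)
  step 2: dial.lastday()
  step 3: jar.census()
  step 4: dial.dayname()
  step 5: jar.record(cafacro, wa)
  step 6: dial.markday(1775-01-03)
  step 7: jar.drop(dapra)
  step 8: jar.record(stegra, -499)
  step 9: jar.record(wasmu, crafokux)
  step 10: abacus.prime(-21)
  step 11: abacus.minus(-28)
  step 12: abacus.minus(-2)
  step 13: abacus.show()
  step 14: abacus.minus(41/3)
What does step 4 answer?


Answer: Sunday

Derivation:
Act: record[mojagri; 304]
Obs: 668
Act: lastday[]
Obs: 2038-02-28
Act: census[]
Obs: 3
Act: dayname[]
Obs: Sunday
Act: record[cafacro; wa]
Obs: -274
Act: markday[1775-01-03]
Obs: 1775-01-03
Act: drop[dapra]
Obs: newafi
Act: record[stegra; -499]
Obs: nil
Act: record[wasmu; crafokux]
Obs: nil
Act: prime[-21]
Obs: -21
Act: minus[-28]
Obs: 7
Act: minus[-2]
Obs: 9
Act: show[]
Obs: 9
Act: minus[41/3]
Obs: -14/3


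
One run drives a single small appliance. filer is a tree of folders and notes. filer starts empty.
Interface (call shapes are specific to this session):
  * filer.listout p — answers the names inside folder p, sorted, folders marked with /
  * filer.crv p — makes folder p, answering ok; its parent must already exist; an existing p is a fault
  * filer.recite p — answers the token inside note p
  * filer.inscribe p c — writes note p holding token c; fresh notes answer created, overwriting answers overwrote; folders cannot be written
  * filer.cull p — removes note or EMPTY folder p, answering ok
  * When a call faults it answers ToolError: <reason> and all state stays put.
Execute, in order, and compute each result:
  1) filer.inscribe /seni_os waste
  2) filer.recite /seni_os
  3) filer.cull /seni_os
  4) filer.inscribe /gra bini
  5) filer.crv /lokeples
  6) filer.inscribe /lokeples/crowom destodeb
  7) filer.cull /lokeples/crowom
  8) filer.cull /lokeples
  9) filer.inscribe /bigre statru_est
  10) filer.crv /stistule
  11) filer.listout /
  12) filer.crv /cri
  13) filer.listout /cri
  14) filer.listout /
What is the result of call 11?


Answer: [bigre, gra, stistule/]

Derivation:
Calling filer.inscribe passing p=/seni_os, c=waste, and see created.
Calling filer.recite passing p=/seni_os, — result: waste.
Next I call filer.cull passing p=/seni_os, and get ok.
Next I call filer.inscribe passing p=/gra, c=bini, and observe created.
I use filer.crv passing p=/lokeples, and get ok.
I run filer.inscribe passing p=/lokeples/crowom, c=destodeb, and see created.
I call filer.cull passing p=/lokeples/crowom, and see ok.
Next I call filer.cull passing p=/lokeples, and observe ok.
Using filer.inscribe passing p=/bigre, c=statru_est, yielding created.
I run filer.crv passing p=/stistule, → ok.
I try filer.listout passing p=/, and observe [bigre, gra, stistule/].
I try filer.crv passing p=/cri: ok.
Calling filer.listout passing p=/cri, → [].
Then filer.listout passing p=/, — result: [bigre, cri/, gra, stistule/].


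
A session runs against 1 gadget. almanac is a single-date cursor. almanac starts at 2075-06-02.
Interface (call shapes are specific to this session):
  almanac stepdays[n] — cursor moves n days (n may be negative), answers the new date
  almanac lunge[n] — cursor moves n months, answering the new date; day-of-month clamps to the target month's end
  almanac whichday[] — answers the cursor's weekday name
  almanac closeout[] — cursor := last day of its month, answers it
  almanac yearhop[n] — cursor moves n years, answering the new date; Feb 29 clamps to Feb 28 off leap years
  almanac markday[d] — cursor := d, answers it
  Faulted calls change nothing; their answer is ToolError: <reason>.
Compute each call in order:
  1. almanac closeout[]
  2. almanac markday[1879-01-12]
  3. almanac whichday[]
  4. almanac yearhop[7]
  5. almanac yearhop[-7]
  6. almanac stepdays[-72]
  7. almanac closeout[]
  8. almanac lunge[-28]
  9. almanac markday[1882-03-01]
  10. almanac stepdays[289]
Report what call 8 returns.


Answer: 1876-07-30

Derivation:
Invoking almanac closeout(), yielding 2075-06-30.
I try almanac markday with d: 1879-01-12, and see 1879-01-12.
I invoke almanac whichday(), and get Sunday.
I run almanac yearhop with n: 7, which returns 1886-01-12.
Next I call almanac yearhop with n: -7, and observe 1879-01-12.
Now I run almanac stepdays with n: -72, which returns 1878-11-01.
I invoke almanac closeout, giving 1878-11-30.
I invoke almanac lunge with n: -28, — result: 1876-07-30.
Next I call almanac markday with d: 1882-03-01, and observe 1882-03-01.
I run almanac stepdays with n: 289, and see 1882-12-15.


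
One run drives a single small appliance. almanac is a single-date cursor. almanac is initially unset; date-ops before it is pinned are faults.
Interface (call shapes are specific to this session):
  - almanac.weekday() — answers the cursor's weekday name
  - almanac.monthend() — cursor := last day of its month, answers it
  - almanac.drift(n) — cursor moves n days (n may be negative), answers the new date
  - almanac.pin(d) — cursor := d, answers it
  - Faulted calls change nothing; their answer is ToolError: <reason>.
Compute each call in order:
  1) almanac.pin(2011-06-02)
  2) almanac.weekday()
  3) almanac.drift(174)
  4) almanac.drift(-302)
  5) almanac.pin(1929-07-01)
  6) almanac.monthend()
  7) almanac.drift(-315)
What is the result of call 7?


Step: pin[d=2011-06-02]
Result: 2011-06-02
Step: weekday[]
Result: Thursday
Step: drift[n=174]
Result: 2011-11-23
Step: drift[n=-302]
Result: 2011-01-25
Step: pin[d=1929-07-01]
Result: 1929-07-01
Step: monthend[]
Result: 1929-07-31
Step: drift[n=-315]
Result: 1928-09-19

Answer: 1928-09-19


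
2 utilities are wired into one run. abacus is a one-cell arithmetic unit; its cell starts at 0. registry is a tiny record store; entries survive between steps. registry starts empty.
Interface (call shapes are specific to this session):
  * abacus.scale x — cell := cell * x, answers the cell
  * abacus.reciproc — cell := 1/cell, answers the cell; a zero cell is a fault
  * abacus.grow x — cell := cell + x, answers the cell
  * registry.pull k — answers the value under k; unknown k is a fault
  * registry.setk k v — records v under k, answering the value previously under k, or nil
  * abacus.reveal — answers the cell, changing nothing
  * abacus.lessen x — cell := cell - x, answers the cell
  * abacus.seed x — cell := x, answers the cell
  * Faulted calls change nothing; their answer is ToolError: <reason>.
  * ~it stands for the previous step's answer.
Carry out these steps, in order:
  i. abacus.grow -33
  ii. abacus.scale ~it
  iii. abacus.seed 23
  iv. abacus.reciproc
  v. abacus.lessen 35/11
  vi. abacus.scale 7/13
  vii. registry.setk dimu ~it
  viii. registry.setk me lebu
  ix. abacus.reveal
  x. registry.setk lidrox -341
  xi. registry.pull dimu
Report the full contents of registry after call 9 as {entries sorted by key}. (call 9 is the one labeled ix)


Answer: {dimu=-5558/3289, me=lebu}

Derivation:
-> abacus.grow(-33)
<- -33
-> abacus.scale(~it)
<- 1089
-> abacus.seed(23)
<- 23
-> abacus.reciproc()
<- 1/23
-> abacus.lessen(35/11)
<- -794/253
-> abacus.scale(7/13)
<- -5558/3289
-> registry.setk(dimu, ~it)
<- nil
-> registry.setk(me, lebu)
<- nil
-> abacus.reveal()
<- -5558/3289
-> registry.setk(lidrox, -341)
<- nil
-> registry.pull(dimu)
<- -5558/3289
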